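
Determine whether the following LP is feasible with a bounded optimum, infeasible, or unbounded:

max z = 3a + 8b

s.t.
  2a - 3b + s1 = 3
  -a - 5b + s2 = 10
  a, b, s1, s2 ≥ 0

Unbounded (objective can increase without bound)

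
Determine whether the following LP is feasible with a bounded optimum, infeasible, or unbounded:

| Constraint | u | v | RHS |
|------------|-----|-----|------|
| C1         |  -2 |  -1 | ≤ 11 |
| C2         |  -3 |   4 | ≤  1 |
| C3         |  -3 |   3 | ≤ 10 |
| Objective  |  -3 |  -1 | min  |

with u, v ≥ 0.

Unbounded (objective can decrease without bound)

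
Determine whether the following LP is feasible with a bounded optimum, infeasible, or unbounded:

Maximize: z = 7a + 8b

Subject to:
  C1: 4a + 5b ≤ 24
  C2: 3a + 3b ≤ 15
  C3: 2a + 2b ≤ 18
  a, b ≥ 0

Feasible with a bounded optimal solution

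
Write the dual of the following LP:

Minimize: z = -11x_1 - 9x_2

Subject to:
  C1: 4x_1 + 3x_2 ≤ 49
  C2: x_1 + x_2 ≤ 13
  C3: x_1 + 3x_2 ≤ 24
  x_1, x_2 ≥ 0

Primal min cᵀx s.t. Ax ≤ b, x ≥ 0  →  Dual max −bᵀy s.t. Aᵀy ≥ −c, y ≥ 0.

Maximize: z = -49y1 - 13y2 - 24y3

Subject to:
  4y1 + y2 + y3 ≥ 11
  3y1 + y2 + 3y3 ≥ 9
  y1, y2, y3 ≥ 0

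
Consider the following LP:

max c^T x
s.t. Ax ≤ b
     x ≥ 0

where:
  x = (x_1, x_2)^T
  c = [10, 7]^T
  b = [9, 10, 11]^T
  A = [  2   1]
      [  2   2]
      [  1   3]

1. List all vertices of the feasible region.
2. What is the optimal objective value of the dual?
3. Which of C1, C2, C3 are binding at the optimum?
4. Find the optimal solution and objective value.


1. (0, 0), (4.5, 0), (4, 1), (2, 3), (0, 3.667)
2. 47
3. C1, C2
4. x_1 = 4, x_2 = 1, z = 47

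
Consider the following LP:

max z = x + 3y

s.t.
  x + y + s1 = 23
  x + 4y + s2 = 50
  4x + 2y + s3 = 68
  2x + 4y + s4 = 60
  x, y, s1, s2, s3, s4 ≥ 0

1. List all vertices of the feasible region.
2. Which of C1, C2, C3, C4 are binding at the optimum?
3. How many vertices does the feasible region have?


1. (0, 0), (17, 0), (12.67, 8.667), (10, 10), (0, 12.5)
2. C2, C4
3. 5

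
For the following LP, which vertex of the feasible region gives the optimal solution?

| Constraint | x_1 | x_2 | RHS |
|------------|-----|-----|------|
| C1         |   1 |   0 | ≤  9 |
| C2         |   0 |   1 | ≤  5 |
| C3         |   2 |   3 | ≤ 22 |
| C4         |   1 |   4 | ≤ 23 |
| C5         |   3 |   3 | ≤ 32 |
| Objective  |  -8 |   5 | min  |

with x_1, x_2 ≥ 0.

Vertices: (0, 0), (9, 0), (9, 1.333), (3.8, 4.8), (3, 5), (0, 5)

Evaluate the objective at each vertex of the feasible region:
  z(0, 0) = 0
  z(9, 0) = -72  ←
  z(9, 1.333) = -65.33
  z(3.8, 4.8) = -6.4
  z(3, 5) = 1
  z(0, 5) = 25
The minimum is at x_1 = 9, x_2 = 0.

(9, 0)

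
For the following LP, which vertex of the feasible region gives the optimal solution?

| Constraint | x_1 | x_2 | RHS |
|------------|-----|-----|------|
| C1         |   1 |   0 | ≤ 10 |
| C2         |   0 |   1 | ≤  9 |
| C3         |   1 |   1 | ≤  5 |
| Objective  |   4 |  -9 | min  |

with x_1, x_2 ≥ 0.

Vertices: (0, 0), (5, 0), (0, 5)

Evaluate the objective at each vertex of the feasible region:
  z(0, 0) = 0
  z(5, 0) = 20
  z(0, 5) = -45  ←
The minimum is at x_1 = 0, x_2 = 5.

(0, 5)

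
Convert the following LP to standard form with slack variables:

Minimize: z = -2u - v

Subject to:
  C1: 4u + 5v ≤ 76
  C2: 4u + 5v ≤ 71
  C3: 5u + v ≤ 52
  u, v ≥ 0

min z = -2u - v

s.t.
  4u + 5v + s1 = 76
  4u + 5v + s2 = 71
  5u + v + s3 = 52
  u, v, s1, s2, s3 ≥ 0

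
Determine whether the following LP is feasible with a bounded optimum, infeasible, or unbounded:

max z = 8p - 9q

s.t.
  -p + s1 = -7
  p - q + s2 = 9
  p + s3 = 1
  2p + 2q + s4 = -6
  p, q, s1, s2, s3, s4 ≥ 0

Infeasible (no feasible solution exists)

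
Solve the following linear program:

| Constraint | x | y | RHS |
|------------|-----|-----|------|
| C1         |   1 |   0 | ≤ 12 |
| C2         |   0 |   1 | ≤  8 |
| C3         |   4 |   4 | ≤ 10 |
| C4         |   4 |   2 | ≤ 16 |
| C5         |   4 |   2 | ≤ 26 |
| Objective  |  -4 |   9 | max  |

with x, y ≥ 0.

Evaluate the objective at each vertex of the feasible region:
  z(0, 0) = 0
  z(2.5, 0) = -10
  z(0, 2.5) = 22.5  ←
The maximum is at x = 0, y = 2.5.

x = 0, y = 2.5, z = 22.5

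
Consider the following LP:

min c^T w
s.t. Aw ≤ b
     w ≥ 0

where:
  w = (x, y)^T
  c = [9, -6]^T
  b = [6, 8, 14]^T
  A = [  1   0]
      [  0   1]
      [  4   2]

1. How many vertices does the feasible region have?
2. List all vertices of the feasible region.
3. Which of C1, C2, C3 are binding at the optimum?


1. 3
2. (0, 0), (3.5, 0), (0, 7)
3. C3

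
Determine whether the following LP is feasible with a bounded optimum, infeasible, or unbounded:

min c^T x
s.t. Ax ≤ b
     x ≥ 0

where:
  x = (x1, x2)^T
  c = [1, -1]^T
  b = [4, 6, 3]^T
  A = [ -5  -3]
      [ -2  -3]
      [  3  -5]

Unbounded (objective can decrease without bound)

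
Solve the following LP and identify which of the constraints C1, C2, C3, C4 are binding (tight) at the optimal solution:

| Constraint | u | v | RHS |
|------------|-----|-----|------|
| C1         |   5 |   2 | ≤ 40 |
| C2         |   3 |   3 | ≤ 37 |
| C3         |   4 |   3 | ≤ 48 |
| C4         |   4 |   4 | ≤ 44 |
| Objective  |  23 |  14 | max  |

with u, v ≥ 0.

At u = 6, v = 5, compute slack b - a·x for each constraint:
  C1: 40 − 40 = 0  (binding)
  C2: 37 − 33 = 4  (slack)
  C3: 48 − 39 = 9  (slack)
  C4: 44 − 44 = 0  (binding)

Optimal: u = 6, v = 5
Binding: C1, C4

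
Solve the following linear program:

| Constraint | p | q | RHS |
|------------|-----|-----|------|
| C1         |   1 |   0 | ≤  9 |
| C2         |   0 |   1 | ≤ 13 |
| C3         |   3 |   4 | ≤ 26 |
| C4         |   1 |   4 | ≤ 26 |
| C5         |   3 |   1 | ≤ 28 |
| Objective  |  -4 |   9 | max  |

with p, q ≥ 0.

Evaluate the objective at each vertex of the feasible region:
  z(0, 0) = 0
  z(8.667, 0) = -34.67
  z(0, 6.5) = 58.5  ←
The maximum is at p = 0, q = 6.5.

p = 0, q = 6.5, z = 58.5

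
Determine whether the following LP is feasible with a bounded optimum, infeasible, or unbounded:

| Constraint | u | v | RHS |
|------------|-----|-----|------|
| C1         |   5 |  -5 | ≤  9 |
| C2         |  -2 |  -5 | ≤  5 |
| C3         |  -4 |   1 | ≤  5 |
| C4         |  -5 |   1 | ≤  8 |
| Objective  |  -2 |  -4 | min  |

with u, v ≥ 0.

Unbounded (objective can decrease without bound)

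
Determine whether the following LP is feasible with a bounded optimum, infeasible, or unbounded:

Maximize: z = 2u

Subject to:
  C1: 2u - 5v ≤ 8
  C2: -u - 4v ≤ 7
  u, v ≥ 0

Unbounded (objective can increase without bound)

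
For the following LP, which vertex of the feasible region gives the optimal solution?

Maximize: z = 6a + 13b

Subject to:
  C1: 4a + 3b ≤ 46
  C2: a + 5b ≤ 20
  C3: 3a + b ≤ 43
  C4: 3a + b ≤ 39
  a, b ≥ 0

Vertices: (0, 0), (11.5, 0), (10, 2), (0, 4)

Evaluate the objective at each vertex of the feasible region:
  z(0, 0) = 0
  z(11.5, 0) = 69
  z(10, 2) = 86  ←
  z(0, 4) = 52
The maximum is at a = 10, b = 2.

(10, 2)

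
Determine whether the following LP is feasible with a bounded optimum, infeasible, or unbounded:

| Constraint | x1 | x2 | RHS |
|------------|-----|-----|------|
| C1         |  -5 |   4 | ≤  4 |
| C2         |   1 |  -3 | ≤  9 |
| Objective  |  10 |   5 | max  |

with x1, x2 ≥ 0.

Unbounded (objective can increase without bound)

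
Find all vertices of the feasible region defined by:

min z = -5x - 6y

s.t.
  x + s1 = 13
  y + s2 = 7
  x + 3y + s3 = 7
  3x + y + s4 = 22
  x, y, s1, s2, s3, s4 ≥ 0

(0, 0), (7, 0), (0, 2.333)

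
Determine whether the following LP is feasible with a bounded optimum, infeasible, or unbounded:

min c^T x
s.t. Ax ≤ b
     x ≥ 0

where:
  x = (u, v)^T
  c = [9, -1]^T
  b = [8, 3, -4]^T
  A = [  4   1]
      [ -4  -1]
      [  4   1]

Infeasible (no feasible solution exists)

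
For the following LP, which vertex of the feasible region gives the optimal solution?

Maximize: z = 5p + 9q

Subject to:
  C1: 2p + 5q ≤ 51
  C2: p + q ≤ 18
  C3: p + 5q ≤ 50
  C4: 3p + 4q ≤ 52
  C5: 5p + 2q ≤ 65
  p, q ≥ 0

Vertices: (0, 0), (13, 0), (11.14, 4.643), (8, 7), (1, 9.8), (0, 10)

Evaluate the objective at each vertex of the feasible region:
  z(0, 0) = 0
  z(13, 0) = 65
  z(11.14, 4.643) = 97.5
  z(8, 7) = 103  ←
  z(1, 9.8) = 93.2
  z(0, 10) = 90
The maximum is at p = 8, q = 7.

(8, 7)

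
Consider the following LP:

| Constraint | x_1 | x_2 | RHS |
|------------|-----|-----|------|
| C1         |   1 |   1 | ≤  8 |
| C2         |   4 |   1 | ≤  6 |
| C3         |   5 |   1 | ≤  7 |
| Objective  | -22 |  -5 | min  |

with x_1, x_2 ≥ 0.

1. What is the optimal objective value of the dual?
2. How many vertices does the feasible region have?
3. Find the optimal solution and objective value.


1. -32
2. 4
3. x_1 = 1, x_2 = 2, z = -32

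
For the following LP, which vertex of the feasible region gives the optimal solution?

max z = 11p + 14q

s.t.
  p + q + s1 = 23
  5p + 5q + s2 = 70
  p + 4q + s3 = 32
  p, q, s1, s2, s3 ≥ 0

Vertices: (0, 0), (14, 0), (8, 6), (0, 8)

Evaluate the objective at each vertex of the feasible region:
  z(0, 0) = 0
  z(14, 0) = 154
  z(8, 6) = 172  ←
  z(0, 8) = 112
The maximum is at p = 8, q = 6.

(8, 6)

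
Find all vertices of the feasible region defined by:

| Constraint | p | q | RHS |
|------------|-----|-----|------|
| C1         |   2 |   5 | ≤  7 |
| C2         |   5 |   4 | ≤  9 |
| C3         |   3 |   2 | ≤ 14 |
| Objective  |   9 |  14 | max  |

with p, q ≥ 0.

(0, 0), (1.8, 0), (1, 1), (0, 1.4)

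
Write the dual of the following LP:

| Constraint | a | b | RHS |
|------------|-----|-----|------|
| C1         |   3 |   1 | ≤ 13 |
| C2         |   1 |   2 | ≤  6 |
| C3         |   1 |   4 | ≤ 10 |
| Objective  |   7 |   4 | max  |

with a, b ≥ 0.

Primal max cᵀx s.t. Ax ≤ b, x ≥ 0  →  Dual min bᵀy s.t. Aᵀy ≥ c, y ≥ 0.

Minimize: z = 13y1 + 6y2 + 10y3

Subject to:
  3y1 + y2 + y3 ≥ 7
  y1 + 2y2 + 4y3 ≥ 4
  y1, y2, y3 ≥ 0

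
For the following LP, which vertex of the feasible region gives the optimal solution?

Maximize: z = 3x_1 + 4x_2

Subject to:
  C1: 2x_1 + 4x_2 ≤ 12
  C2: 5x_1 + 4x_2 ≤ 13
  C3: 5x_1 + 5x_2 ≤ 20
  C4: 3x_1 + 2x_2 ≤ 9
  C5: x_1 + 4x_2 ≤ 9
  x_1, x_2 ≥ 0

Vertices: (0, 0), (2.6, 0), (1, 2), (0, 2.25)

Evaluate the objective at each vertex of the feasible region:
  z(0, 0) = 0
  z(2.6, 0) = 7.8
  z(1, 2) = 11  ←
  z(0, 2.25) = 9
The maximum is at x_1 = 1, x_2 = 2.

(1, 2)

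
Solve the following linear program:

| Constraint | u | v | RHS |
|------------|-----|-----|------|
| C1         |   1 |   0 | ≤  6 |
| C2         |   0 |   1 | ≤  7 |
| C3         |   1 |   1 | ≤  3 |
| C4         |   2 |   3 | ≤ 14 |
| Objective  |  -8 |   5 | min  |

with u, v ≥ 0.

Evaluate the objective at each vertex of the feasible region:
  z(0, 0) = 0
  z(3, 0) = -24  ←
  z(0, 3) = 15
The minimum is at u = 3, v = 0.

u = 3, v = 0, z = -24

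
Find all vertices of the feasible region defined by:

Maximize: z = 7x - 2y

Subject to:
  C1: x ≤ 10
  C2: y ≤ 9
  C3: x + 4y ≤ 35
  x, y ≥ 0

(0, 0), (10, 0), (10, 6.25), (0, 8.75)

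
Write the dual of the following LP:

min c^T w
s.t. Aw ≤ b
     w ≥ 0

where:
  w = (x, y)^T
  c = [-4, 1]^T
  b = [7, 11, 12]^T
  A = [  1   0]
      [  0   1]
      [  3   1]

Primal min cᵀx s.t. Ax ≤ b, x ≥ 0  →  Dual max −bᵀy s.t. Aᵀy ≥ −c, y ≥ 0.

Maximize: z = -7y1 - 11y2 - 12y3

Subject to:
  y1 + 3y3 ≥ 4
  y2 + y3 ≥ -1
  y1, y2, y3 ≥ 0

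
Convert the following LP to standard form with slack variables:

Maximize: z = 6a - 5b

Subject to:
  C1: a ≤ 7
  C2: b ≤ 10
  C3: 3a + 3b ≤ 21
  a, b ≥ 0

max z = 6a - 5b

s.t.
  a + s1 = 7
  b + s2 = 10
  3a + 3b + s3 = 21
  a, b, s1, s2, s3 ≥ 0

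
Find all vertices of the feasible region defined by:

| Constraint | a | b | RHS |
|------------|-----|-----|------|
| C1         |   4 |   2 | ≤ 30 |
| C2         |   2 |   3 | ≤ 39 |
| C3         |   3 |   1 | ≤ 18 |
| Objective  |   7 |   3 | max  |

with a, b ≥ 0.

(0, 0), (6, 0), (3, 9), (1.5, 12), (0, 13)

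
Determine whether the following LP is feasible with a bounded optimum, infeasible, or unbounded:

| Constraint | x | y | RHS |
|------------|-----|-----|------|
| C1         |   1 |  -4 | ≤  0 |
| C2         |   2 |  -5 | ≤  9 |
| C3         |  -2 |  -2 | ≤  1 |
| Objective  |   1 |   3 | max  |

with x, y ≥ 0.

Unbounded (objective can increase without bound)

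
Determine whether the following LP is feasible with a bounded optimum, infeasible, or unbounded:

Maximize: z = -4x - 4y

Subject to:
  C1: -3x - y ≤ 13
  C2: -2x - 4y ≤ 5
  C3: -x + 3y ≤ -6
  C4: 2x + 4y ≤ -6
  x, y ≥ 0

Infeasible (no feasible solution exists)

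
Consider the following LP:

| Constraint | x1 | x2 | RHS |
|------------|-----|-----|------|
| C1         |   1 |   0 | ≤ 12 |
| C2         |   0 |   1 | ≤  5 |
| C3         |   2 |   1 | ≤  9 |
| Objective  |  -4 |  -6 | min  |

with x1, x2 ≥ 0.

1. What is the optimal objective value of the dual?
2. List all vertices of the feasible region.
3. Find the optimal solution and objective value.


1. -38
2. (0, 0), (4.5, 0), (2, 5), (0, 5)
3. x1 = 2, x2 = 5, z = -38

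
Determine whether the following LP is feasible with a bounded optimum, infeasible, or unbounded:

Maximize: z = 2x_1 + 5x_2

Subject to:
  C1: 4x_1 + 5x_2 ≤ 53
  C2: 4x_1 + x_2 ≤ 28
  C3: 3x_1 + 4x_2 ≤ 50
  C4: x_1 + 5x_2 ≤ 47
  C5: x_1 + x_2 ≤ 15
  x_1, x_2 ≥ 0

Feasible with a bounded optimal solution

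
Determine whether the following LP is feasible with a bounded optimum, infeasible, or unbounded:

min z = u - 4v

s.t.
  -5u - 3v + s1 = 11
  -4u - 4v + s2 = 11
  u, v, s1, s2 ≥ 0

Unbounded (objective can decrease without bound)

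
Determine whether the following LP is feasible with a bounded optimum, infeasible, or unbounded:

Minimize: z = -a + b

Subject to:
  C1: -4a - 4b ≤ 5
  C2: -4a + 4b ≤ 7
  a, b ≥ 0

Unbounded (objective can decrease without bound)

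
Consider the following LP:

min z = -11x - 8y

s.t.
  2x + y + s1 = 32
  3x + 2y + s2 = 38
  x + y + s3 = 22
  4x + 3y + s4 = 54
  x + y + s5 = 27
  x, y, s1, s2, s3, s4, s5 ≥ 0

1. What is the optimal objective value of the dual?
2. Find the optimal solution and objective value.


1. -146
2. x = 6, y = 10, z = -146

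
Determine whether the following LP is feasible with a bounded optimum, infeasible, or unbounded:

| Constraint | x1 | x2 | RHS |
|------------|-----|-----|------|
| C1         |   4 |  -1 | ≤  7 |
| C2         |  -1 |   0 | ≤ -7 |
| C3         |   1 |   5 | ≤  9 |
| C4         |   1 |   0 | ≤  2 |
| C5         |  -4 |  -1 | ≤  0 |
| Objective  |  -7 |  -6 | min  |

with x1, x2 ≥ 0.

Infeasible (no feasible solution exists)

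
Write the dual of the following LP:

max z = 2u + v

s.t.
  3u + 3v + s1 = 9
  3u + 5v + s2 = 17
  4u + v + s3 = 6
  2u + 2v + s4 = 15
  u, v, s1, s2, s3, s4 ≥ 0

Primal max cᵀx s.t. Ax ≤ b, x ≥ 0  →  Dual min bᵀy s.t. Aᵀy ≥ c, y ≥ 0.

Minimize: z = 9y1 + 17y2 + 6y3 + 15y4

Subject to:
  3y1 + 3y2 + 4y3 + 2y4 ≥ 2
  3y1 + 5y2 + y3 + 2y4 ≥ 1
  y1, y2, y3, y4 ≥ 0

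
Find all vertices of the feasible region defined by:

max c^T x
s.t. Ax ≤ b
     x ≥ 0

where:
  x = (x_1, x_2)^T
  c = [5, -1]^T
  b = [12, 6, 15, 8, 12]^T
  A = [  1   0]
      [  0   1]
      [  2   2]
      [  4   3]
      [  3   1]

(0, 0), (2, 0), (0, 2.667)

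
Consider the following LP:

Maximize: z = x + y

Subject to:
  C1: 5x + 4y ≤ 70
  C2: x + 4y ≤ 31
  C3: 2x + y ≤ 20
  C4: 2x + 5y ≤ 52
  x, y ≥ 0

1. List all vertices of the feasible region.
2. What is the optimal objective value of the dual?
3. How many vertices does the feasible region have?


1. (0, 0), (10, 0), (7, 6), (0, 7.75)
2. 13
3. 4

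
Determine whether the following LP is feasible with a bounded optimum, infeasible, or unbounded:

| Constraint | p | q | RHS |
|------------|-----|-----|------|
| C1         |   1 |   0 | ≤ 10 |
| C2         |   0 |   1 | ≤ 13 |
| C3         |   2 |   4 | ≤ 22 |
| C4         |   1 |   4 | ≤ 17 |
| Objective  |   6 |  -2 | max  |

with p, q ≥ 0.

Feasible with a bounded optimal solution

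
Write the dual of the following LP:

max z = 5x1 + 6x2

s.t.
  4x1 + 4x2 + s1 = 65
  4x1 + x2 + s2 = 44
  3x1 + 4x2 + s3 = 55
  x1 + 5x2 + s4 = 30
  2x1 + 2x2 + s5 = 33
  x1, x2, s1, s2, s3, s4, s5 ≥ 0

Primal max cᵀx s.t. Ax ≤ b, x ≥ 0  →  Dual min bᵀy s.t. Aᵀy ≥ c, y ≥ 0.

Minimize: z = 65y1 + 44y2 + 55y3 + 30y4 + 33y5

Subject to:
  4y1 + 4y2 + 3y3 + y4 + 2y5 ≥ 5
  4y1 + y2 + 4y3 + 5y4 + 2y5 ≥ 6
  y1, y2, y3, y4, y5 ≥ 0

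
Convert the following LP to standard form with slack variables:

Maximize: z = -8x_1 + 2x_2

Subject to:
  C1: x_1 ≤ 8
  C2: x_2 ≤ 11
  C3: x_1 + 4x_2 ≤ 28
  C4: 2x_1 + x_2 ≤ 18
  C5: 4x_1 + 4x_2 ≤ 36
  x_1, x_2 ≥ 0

max z = -8x_1 + 2x_2

s.t.
  x_1 + s1 = 8
  x_2 + s2 = 11
  x_1 + 4x_2 + s3 = 28
  2x_1 + x_2 + s4 = 18
  4x_1 + 4x_2 + s5 = 36
  x_1, x_2, s1, s2, s3, s4, s5 ≥ 0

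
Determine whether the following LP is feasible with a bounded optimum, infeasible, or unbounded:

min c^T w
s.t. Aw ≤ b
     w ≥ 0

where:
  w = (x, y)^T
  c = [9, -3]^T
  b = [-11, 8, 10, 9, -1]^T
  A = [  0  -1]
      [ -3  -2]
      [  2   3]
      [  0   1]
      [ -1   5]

Infeasible (no feasible solution exists)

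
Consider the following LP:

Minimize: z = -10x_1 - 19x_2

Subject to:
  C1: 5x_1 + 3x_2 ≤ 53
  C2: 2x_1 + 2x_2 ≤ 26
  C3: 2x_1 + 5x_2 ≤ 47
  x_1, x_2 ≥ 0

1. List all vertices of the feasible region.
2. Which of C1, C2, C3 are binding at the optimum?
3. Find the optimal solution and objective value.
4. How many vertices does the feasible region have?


1. (0, 0), (10.6, 0), (7, 6), (6, 7), (0, 9.4)
2. C2, C3
3. x_1 = 6, x_2 = 7, z = -193
4. 5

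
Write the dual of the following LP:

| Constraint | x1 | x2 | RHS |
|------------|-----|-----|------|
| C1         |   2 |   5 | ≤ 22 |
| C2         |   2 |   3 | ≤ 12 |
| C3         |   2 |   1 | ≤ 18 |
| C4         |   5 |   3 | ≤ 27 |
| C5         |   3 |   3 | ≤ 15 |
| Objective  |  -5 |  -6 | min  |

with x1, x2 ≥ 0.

Primal min cᵀx s.t. Ax ≤ b, x ≥ 0  →  Dual max −bᵀy s.t. Aᵀy ≥ −c, y ≥ 0.

Maximize: z = -22y1 - 12y2 - 18y3 - 27y4 - 15y5

Subject to:
  2y1 + 2y2 + 2y3 + 5y4 + 3y5 ≥ 5
  5y1 + 3y2 + y3 + 3y4 + 3y5 ≥ 6
  y1, y2, y3, y4, y5 ≥ 0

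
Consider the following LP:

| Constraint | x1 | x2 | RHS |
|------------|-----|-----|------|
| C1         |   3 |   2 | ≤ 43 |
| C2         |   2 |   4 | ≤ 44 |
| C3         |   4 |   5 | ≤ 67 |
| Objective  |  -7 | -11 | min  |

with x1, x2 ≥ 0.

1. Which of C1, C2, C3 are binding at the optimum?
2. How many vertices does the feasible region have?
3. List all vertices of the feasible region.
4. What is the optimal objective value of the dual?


1. C2, C3
2. 5
3. (0, 0), (14.33, 0), (11.57, 4.143), (8, 7), (0, 11)
4. -133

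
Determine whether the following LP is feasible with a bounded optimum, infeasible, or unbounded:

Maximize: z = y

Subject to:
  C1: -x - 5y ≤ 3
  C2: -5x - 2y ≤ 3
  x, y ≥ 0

Unbounded (objective can increase without bound)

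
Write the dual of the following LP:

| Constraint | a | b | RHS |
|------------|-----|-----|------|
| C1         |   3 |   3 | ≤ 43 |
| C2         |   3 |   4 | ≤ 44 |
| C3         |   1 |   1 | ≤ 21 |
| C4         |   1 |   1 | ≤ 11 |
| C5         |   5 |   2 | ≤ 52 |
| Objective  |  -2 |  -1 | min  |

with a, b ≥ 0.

Primal min cᵀx s.t. Ax ≤ b, x ≥ 0  →  Dual max −bᵀy s.t. Aᵀy ≥ −c, y ≥ 0.

Maximize: z = -43y1 - 44y2 - 21y3 - 11y4 - 52y5

Subject to:
  3y1 + 3y2 + y3 + y4 + 5y5 ≥ 2
  3y1 + 4y2 + y3 + y4 + 2y5 ≥ 1
  y1, y2, y3, y4, y5 ≥ 0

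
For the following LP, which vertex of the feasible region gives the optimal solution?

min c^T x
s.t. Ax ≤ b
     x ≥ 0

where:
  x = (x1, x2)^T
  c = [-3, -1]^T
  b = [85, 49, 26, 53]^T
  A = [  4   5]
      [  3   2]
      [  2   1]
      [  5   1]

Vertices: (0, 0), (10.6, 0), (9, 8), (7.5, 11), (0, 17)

Evaluate the objective at each vertex of the feasible region:
  z(0, 0) = 0
  z(10.6, 0) = -31.8
  z(9, 8) = -35  ←
  z(7.5, 11) = -33.5
  z(0, 17) = -17
The minimum is at x1 = 9, x2 = 8.

(9, 8)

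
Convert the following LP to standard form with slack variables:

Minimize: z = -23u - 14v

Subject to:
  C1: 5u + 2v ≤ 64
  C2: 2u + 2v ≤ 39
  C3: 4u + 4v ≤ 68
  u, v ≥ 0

min z = -23u - 14v

s.t.
  5u + 2v + s1 = 64
  2u + 2v + s2 = 39
  4u + 4v + s3 = 68
  u, v, s1, s2, s3 ≥ 0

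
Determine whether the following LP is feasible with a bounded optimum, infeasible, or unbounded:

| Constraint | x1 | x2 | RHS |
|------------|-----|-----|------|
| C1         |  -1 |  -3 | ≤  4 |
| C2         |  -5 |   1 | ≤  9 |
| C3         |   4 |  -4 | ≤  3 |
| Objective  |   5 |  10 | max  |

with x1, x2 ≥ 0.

Unbounded (objective can increase without bound)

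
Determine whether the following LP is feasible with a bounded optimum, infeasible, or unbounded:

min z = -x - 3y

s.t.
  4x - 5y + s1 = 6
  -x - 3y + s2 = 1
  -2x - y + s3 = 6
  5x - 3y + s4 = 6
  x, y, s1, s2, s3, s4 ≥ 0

Unbounded (objective can decrease without bound)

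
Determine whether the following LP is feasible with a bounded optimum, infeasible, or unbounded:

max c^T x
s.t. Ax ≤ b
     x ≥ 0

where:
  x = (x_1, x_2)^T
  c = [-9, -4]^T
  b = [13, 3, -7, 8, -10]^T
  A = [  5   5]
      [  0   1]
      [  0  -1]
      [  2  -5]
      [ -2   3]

Infeasible (no feasible solution exists)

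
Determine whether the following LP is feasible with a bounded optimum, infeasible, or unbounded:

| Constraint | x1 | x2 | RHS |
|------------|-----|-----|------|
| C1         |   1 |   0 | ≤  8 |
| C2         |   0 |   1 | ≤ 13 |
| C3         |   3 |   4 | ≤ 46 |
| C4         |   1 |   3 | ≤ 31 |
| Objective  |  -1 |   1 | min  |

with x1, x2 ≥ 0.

Feasible with a bounded optimal solution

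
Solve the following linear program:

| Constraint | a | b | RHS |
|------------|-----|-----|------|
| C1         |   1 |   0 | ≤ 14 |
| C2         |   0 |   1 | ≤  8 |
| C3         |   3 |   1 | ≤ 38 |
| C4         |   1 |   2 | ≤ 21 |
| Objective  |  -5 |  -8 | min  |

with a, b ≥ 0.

Evaluate the objective at each vertex of the feasible region:
  z(0, 0) = 0
  z(12.67, 0) = -63.33
  z(11, 5) = -95  ←
  z(5, 8) = -89
  z(0, 8) = -64
The minimum is at a = 11, b = 5.

a = 11, b = 5, z = -95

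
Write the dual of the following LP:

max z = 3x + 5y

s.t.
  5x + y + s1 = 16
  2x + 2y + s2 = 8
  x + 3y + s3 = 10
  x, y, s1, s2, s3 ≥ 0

Primal max cᵀx s.t. Ax ≤ b, x ≥ 0  →  Dual min bᵀy s.t. Aᵀy ≥ c, y ≥ 0.

Minimize: z = 16y1 + 8y2 + 10y3

Subject to:
  5y1 + 2y2 + y3 ≥ 3
  y1 + 2y2 + 3y3 ≥ 5
  y1, y2, y3 ≥ 0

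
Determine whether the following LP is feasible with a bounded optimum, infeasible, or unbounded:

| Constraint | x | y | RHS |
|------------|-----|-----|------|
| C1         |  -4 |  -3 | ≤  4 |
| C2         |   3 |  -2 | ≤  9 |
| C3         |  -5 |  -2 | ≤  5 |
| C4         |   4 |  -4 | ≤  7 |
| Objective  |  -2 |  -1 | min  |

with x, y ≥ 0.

Unbounded (objective can decrease without bound)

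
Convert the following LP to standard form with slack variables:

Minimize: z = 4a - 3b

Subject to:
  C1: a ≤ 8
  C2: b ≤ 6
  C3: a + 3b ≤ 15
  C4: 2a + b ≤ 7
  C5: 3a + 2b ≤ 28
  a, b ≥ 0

min z = 4a - 3b

s.t.
  a + s1 = 8
  b + s2 = 6
  a + 3b + s3 = 15
  2a + b + s4 = 7
  3a + 2b + s5 = 28
  a, b, s1, s2, s3, s4, s5 ≥ 0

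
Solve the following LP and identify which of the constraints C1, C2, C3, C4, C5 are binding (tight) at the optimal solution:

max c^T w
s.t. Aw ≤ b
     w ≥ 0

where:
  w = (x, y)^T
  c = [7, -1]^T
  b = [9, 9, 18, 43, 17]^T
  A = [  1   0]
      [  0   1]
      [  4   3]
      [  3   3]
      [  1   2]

At x = 4.5, y = 0, compute slack b - a·x for each constraint:
  C1: 9 − 4.5 = 4.5  (slack)
  C2: 9 − 0 = 9  (slack)
  C3: 18 − 18 = 0  (binding)
  C4: 43 − 13.5 = 29.5  (slack)
  C5: 17 − 4.5 = 12.5  (slack)

Optimal: x = 4.5, y = 0
Binding: C3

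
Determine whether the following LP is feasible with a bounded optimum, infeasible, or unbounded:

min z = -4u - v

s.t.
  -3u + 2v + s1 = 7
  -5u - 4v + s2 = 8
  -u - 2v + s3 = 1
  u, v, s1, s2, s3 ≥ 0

Unbounded (objective can decrease without bound)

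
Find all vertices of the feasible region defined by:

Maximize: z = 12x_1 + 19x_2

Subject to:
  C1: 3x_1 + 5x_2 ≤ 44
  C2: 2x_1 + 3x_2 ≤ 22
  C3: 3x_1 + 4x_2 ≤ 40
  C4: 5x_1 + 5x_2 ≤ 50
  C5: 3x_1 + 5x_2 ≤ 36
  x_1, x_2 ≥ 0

(0, 0), (10, 0), (8, 2), (2, 6), (0, 7.2)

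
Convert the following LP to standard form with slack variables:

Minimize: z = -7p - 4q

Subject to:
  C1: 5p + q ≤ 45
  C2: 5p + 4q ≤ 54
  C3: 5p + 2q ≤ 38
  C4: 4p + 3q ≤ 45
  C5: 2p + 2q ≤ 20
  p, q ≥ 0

min z = -7p - 4q

s.t.
  5p + q + s1 = 45
  5p + 4q + s2 = 54
  5p + 2q + s3 = 38
  4p + 3q + s4 = 45
  2p + 2q + s5 = 20
  p, q, s1, s2, s3, s4, s5 ≥ 0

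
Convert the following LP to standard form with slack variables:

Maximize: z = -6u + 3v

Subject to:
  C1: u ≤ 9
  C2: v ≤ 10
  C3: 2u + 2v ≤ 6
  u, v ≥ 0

max z = -6u + 3v

s.t.
  u + s1 = 9
  v + s2 = 10
  2u + 2v + s3 = 6
  u, v, s1, s2, s3 ≥ 0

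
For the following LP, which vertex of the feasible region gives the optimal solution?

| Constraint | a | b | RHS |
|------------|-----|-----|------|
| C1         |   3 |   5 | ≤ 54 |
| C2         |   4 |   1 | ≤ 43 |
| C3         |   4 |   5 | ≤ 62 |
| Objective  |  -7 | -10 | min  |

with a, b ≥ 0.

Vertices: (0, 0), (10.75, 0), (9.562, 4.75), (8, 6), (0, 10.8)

Evaluate the objective at each vertex of the feasible region:
  z(0, 0) = 0
  z(10.75, 0) = -75.25
  z(9.562, 4.75) = -114.4
  z(8, 6) = -116  ←
  z(0, 10.8) = -108
The minimum is at a = 8, b = 6.

(8, 6)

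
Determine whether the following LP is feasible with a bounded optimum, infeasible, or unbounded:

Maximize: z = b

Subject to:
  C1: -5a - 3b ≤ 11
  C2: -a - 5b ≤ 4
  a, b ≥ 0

Unbounded (objective can increase without bound)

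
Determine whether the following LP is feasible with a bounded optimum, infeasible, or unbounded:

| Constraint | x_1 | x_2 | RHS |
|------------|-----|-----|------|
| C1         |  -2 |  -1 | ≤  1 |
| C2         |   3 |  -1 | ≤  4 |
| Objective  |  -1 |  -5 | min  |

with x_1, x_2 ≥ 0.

Unbounded (objective can decrease without bound)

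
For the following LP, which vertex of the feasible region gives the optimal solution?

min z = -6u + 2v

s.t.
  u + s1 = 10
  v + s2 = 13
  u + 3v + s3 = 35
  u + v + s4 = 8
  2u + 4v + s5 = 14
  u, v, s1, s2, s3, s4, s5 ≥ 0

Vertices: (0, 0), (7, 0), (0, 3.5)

Evaluate the objective at each vertex of the feasible region:
  z(0, 0) = 0
  z(7, 0) = -42  ←
  z(0, 3.5) = 7
The minimum is at u = 7, v = 0.

(7, 0)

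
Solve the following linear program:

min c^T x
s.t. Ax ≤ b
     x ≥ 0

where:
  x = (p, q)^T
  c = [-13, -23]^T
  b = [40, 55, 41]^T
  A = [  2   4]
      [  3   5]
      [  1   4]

Evaluate the objective at each vertex of the feasible region:
  z(0, 0) = 0
  z(18.33, 0) = -238.3
  z(10, 5) = -245  ←
  z(0, 10) = -230
The minimum is at p = 10, q = 5.

p = 10, q = 5, z = -245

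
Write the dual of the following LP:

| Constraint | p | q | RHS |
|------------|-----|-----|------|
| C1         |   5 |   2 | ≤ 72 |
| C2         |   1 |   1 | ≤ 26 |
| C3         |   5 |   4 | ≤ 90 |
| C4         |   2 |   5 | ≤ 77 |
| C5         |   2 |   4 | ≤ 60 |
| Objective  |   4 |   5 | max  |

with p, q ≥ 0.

Primal max cᵀx s.t. Ax ≤ b, x ≥ 0  →  Dual min bᵀy s.t. Aᵀy ≥ c, y ≥ 0.

Minimize: z = 72y1 + 26y2 + 90y3 + 77y4 + 60y5

Subject to:
  5y1 + y2 + 5y3 + 2y4 + 2y5 ≥ 4
  2y1 + y2 + 4y3 + 5y4 + 4y5 ≥ 5
  y1, y2, y3, y4, y5 ≥ 0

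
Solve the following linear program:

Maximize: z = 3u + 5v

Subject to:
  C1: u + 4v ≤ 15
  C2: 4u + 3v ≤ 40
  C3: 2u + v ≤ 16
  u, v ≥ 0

Evaluate the objective at each vertex of the feasible region:
  z(0, 0) = 0
  z(8, 0) = 24
  z(7, 2) = 31  ←
  z(0, 3.75) = 18.75
The maximum is at u = 7, v = 2.

u = 7, v = 2, z = 31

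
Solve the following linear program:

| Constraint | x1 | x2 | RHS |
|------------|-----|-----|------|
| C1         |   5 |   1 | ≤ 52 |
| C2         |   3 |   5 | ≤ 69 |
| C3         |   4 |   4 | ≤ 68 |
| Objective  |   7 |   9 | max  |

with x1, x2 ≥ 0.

Evaluate the objective at each vertex of the feasible region:
  z(0, 0) = 0
  z(10.4, 0) = 72.8
  z(8.75, 8.25) = 135.5
  z(8, 9) = 137  ←
  z(0, 13.8) = 124.2
The maximum is at x1 = 8, x2 = 9.

x1 = 8, x2 = 9, z = 137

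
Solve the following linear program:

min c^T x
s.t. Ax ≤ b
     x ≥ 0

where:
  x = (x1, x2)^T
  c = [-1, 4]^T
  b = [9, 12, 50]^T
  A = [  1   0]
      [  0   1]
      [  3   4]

Evaluate the objective at each vertex of the feasible region:
  z(0, 0) = 0
  z(9, 0) = -9  ←
  z(9, 5.75) = 14
  z(0.6667, 12) = 47.33
  z(0, 12) = 48
The minimum is at x1 = 9, x2 = 0.

x1 = 9, x2 = 0, z = -9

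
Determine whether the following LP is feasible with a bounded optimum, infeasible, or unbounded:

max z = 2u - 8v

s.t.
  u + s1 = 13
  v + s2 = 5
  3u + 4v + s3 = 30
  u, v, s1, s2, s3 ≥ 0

Feasible with a bounded optimal solution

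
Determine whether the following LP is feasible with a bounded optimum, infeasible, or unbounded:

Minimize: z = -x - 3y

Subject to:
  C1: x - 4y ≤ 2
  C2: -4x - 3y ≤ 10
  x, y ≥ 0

Unbounded (objective can decrease without bound)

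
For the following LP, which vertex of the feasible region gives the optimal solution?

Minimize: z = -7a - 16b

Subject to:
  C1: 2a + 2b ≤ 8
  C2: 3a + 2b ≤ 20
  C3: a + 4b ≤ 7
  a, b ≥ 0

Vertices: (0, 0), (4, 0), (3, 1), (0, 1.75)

Evaluate the objective at each vertex of the feasible region:
  z(0, 0) = 0
  z(4, 0) = -28
  z(3, 1) = -37  ←
  z(0, 1.75) = -28
The minimum is at a = 3, b = 1.

(3, 1)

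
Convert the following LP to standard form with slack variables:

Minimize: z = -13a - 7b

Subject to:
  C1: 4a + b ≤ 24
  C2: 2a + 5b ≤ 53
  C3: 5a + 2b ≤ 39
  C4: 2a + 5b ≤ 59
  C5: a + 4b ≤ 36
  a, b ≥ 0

min z = -13a - 7b

s.t.
  4a + b + s1 = 24
  2a + 5b + s2 = 53
  5a + 2b + s3 = 39
  2a + 5b + s4 = 59
  a + 4b + s5 = 36
  a, b, s1, s2, s3, s4, s5 ≥ 0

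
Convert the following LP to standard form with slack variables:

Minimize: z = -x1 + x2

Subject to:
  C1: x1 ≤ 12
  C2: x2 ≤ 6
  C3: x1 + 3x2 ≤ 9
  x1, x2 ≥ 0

min z = -x1 + x2

s.t.
  x1 + s1 = 12
  x2 + s2 = 6
  x1 + 3x2 + s3 = 9
  x1, x2, s1, s2, s3 ≥ 0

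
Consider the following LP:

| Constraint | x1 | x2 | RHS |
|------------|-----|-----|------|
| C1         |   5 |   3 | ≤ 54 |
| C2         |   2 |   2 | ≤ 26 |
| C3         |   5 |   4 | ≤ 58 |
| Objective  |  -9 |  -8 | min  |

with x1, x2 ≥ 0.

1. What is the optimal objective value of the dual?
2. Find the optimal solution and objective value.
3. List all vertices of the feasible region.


1. -110
2. x1 = 6, x2 = 7, z = -110
3. (0, 0), (10.8, 0), (8.4, 4), (6, 7), (0, 13)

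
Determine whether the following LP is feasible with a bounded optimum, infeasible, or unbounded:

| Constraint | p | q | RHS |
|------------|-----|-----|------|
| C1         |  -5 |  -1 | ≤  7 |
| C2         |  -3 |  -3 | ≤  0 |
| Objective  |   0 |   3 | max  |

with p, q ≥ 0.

Unbounded (objective can increase without bound)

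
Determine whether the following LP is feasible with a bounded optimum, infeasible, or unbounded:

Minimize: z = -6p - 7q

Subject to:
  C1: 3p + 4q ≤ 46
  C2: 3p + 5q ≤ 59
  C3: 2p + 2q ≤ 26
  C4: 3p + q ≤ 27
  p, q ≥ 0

Feasible with a bounded optimal solution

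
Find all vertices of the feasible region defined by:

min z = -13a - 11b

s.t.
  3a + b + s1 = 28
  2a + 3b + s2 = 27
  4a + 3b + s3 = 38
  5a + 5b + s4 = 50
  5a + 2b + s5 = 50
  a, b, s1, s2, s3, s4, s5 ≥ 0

(0, 0), (9.333, 0), (9.2, 0.4), (8, 2), (3, 7), (0, 9)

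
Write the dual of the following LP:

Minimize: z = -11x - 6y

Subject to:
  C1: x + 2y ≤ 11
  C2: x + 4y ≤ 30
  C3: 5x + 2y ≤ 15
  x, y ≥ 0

Primal min cᵀx s.t. Ax ≤ b, x ≥ 0  →  Dual max −bᵀy s.t. Aᵀy ≥ −c, y ≥ 0.

Maximize: z = -11y1 - 30y2 - 15y3

Subject to:
  y1 + y2 + 5y3 ≥ 11
  2y1 + 4y2 + 2y3 ≥ 6
  y1, y2, y3 ≥ 0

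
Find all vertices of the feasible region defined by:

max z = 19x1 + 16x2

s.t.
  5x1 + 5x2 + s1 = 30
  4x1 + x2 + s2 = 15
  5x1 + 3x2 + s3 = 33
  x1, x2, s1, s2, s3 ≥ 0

(0, 0), (3.75, 0), (3, 3), (0, 6)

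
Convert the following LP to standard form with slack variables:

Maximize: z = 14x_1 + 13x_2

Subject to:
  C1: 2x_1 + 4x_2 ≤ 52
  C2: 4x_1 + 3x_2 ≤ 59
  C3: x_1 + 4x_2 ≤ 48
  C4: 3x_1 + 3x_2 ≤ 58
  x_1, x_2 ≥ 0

max z = 14x_1 + 13x_2

s.t.
  2x_1 + 4x_2 + s1 = 52
  4x_1 + 3x_2 + s2 = 59
  x_1 + 4x_2 + s3 = 48
  3x_1 + 3x_2 + s4 = 58
  x_1, x_2, s1, s2, s3, s4 ≥ 0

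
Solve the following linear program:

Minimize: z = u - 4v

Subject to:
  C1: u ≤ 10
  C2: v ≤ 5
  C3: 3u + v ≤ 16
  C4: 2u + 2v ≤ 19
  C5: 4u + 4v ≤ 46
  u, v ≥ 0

Evaluate the objective at each vertex of the feasible region:
  z(0, 0) = 0
  z(5.333, 0) = 5.333
  z(3.667, 5) = -16.33
  z(0, 5) = -20  ←
The minimum is at u = 0, v = 5.

u = 0, v = 5, z = -20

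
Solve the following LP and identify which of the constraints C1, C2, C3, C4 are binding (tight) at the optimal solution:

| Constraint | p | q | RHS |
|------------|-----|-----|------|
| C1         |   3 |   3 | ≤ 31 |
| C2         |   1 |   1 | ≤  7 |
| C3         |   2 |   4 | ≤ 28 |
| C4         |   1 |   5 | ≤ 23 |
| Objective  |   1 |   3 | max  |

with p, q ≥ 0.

At p = 3, q = 4, compute slack b - a·x for each constraint:
  C1: 31 − 21 = 10  (slack)
  C2: 7 − 7 = 0  (binding)
  C3: 28 − 22 = 6  (slack)
  C4: 23 − 23 = 0  (binding)

Optimal: p = 3, q = 4
Binding: C2, C4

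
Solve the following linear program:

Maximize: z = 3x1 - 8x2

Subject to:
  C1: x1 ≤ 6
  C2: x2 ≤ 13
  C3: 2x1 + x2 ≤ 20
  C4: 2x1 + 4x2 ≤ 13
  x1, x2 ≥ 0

Evaluate the objective at each vertex of the feasible region:
  z(0, 0) = 0
  z(6, 0) = 18  ←
  z(6, 0.25) = 16
  z(0, 3.25) = -26
The maximum is at x1 = 6, x2 = 0.

x1 = 6, x2 = 0, z = 18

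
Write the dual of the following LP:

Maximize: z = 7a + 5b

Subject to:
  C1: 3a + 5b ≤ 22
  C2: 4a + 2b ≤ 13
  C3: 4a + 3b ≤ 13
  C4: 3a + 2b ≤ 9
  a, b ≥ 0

Primal max cᵀx s.t. Ax ≤ b, x ≥ 0  →  Dual min bᵀy s.t. Aᵀy ≥ c, y ≥ 0.

Minimize: z = 22y1 + 13y2 + 13y3 + 9y4

Subject to:
  3y1 + 4y2 + 4y3 + 3y4 ≥ 7
  5y1 + 2y2 + 3y3 + 2y4 ≥ 5
  y1, y2, y3, y4 ≥ 0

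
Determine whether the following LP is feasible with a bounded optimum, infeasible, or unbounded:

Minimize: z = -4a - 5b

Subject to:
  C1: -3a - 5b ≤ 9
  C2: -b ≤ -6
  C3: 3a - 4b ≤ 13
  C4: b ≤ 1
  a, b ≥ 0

Infeasible (no feasible solution exists)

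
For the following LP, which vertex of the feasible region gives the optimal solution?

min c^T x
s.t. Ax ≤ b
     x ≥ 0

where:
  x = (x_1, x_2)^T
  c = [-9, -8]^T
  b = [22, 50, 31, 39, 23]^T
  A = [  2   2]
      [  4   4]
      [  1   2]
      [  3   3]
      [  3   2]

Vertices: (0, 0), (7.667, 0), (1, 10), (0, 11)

Evaluate the objective at each vertex of the feasible region:
  z(0, 0) = 0
  z(7.667, 0) = -69
  z(1, 10) = -89  ←
  z(0, 11) = -88
The minimum is at x_1 = 1, x_2 = 10.

(1, 10)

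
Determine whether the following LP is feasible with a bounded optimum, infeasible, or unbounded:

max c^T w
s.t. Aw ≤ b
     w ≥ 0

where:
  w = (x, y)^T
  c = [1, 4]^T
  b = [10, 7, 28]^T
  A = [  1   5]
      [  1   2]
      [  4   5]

Feasible with a bounded optimal solution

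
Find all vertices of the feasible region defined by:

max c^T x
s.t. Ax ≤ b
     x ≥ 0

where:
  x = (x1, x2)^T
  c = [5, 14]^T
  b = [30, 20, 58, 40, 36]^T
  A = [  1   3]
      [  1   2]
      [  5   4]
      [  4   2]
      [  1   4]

(0, 0), (10, 0), (7.333, 5.333), (6, 7), (4, 8), (0, 9)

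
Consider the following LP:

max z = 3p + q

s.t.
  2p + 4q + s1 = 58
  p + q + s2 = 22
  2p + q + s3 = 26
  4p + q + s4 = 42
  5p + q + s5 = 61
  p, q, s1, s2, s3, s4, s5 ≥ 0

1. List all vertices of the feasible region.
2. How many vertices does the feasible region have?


1. (0, 0), (10.5, 0), (8, 10), (7.667, 10.67), (0, 14.5)
2. 5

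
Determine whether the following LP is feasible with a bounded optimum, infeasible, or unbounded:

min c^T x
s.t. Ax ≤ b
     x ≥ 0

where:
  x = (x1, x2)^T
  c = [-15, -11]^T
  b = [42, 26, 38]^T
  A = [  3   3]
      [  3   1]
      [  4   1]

Feasible with a bounded optimal solution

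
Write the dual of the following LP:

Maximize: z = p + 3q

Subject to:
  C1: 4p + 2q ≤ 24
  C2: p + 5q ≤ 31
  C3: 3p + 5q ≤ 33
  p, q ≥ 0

Primal max cᵀx s.t. Ax ≤ b, x ≥ 0  →  Dual min bᵀy s.t. Aᵀy ≥ c, y ≥ 0.

Minimize: z = 24y1 + 31y2 + 33y3

Subject to:
  4y1 + y2 + 3y3 ≥ 1
  2y1 + 5y2 + 5y3 ≥ 3
  y1, y2, y3 ≥ 0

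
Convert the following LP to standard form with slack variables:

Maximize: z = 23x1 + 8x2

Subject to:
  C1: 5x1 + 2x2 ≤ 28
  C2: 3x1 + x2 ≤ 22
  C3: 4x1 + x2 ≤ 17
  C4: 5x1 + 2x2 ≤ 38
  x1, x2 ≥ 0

max z = 23x1 + 8x2

s.t.
  5x1 + 2x2 + s1 = 28
  3x1 + x2 + s2 = 22
  4x1 + x2 + s3 = 17
  5x1 + 2x2 + s4 = 38
  x1, x2, s1, s2, s3, s4 ≥ 0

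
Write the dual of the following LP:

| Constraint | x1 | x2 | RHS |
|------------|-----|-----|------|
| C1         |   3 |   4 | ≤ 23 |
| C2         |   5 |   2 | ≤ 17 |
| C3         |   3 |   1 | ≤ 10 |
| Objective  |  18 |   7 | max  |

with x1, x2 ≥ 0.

Primal max cᵀx s.t. Ax ≤ b, x ≥ 0  →  Dual min bᵀy s.t. Aᵀy ≥ c, y ≥ 0.

Minimize: z = 23y1 + 17y2 + 10y3

Subject to:
  3y1 + 5y2 + 3y3 ≥ 18
  4y1 + 2y2 + y3 ≥ 7
  y1, y2, y3 ≥ 0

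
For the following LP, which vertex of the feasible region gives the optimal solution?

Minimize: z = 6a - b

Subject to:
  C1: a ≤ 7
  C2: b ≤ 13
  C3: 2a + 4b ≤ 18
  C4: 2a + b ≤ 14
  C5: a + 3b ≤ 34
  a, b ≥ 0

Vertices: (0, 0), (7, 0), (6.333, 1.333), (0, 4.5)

Evaluate the objective at each vertex of the feasible region:
  z(0, 0) = 0
  z(7, 0) = 42
  z(6.333, 1.333) = 36.67
  z(0, 4.5) = -4.5  ←
The minimum is at a = 0, b = 4.5.

(0, 4.5)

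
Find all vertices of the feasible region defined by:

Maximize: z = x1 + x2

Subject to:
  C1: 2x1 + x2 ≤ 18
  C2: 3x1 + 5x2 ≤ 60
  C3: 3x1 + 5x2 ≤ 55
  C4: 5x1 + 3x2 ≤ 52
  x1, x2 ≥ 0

(0, 0), (9, 0), (5, 8), (0, 11)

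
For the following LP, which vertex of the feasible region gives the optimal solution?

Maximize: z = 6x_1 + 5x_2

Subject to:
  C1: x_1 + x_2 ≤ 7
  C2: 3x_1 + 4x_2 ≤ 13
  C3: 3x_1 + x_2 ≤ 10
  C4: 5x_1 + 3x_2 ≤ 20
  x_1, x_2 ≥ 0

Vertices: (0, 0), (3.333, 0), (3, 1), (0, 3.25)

Evaluate the objective at each vertex of the feasible region:
  z(0, 0) = 0
  z(3.333, 0) = 20
  z(3, 1) = 23  ←
  z(0, 3.25) = 16.25
The maximum is at x_1 = 3, x_2 = 1.

(3, 1)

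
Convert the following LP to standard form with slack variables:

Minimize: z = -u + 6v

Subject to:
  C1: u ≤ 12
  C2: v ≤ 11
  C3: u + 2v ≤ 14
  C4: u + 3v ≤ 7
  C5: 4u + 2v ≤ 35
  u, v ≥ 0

min z = -u + 6v

s.t.
  u + s1 = 12
  v + s2 = 11
  u + 2v + s3 = 14
  u + 3v + s4 = 7
  4u + 2v + s5 = 35
  u, v, s1, s2, s3, s4, s5 ≥ 0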